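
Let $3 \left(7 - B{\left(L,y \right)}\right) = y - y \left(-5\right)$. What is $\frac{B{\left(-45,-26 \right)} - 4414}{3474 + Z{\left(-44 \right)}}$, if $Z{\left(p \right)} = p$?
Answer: $- \frac{871}{686} \approx -1.2697$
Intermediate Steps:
$B{\left(L,y \right)} = 7 - 2 y$ ($B{\left(L,y \right)} = 7 - \frac{y - y \left(-5\right)}{3} = 7 - \frac{y - - 5 y}{3} = 7 - \frac{y + 5 y}{3} = 7 - \frac{6 y}{3} = 7 - 2 y$)
$\frac{B{\left(-45,-26 \right)} - 4414}{3474 + Z{\left(-44 \right)}} = \frac{\left(7 - -52\right) - 4414}{3474 - 44} = \frac{\left(7 + 52\right) - 4414}{3430} = \left(59 - 4414\right) \frac{1}{3430} = \left(-4355\right) \frac{1}{3430} = - \frac{871}{686}$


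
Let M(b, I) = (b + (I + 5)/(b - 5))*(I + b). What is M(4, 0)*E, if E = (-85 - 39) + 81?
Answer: 172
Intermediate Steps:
E = -43 (E = -124 + 81 = -43)
M(b, I) = (I + b)*(b + (5 + I)/(-5 + b)) (M(b, I) = (b + (5 + I)/(-5 + b))*(I + b) = (I + b)*(b + (5 + I)/(-5 + b)))
M(4, 0)*E = ((0² + 4³ - 5*4² + 5*0 + 5*4 + 0*4² - 4*0*4)/(-5 + 4))*(-43) = ((0 + 64 - 5*16 + 0 + 20 + 0*16 + 0)/(-1))*(-43) = -(0 + 64 - 80 + 0 + 20 + 0 + 0)*(-43) = -1*4*(-43) = -4*(-43) = 172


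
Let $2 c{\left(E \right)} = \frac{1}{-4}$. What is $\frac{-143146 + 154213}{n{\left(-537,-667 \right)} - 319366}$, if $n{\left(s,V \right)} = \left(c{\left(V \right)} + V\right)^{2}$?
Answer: $\frac{41664}{473185} \approx 0.08805$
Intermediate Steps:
$c{\left(E \right)} = - \frac{1}{8}$ ($c{\left(E \right)} = \frac{1}{2 \left(-4\right)} = \frac{1}{2} \left(- \frac{1}{4}\right) = - \frac{1}{8}$)
$n{\left(s,V \right)} = \left(- \frac{1}{8} + V\right)^{2}$
$\frac{-143146 + 154213}{n{\left(-537,-667 \right)} - 319366} = \frac{-143146 + 154213}{\frac{\left(-1 + 8 \left(-667\right)\right)^{2}}{64} - 319366} = \frac{11067}{\frac{\left(-1 - 5336\right)^{2}}{64} - 319366} = \frac{11067}{\frac{\left(-5337\right)^{2}}{64} - 319366} = \frac{11067}{\frac{1}{64} \cdot 28483569 - 319366} = \frac{11067}{\frac{28483569}{64} - 319366} = \frac{11067}{\frac{8044145}{64}} = 11067 \cdot \frac{64}{8044145} = \frac{41664}{473185}$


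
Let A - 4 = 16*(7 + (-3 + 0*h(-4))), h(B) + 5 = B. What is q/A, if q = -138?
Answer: -69/34 ≈ -2.0294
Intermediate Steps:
h(B) = -5 + B
A = 68 (A = 4 + 16*(7 + (-3 + 0*(-5 - 4))) = 4 + 16*(7 + (-3 + 0*(-9))) = 4 + 16*(7 + (-3 + 0)) = 4 + 16*(7 - 3) = 4 + 16*4 = 4 + 64 = 68)
q/A = -138/68 = -138*1/68 = -69/34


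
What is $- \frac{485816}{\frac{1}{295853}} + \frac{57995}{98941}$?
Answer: $- \frac{14220801906552173}{98941} \approx -1.4373 \cdot 10^{11}$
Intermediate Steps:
$- \frac{485816}{\frac{1}{295853}} + \frac{57995}{98941} = - 485816 \frac{1}{\frac{1}{295853}} + 57995 \cdot \frac{1}{98941} = \left(-485816\right) 295853 + \frac{57995}{98941} = -143730121048 + \frac{57995}{98941} = - \frac{14220801906552173}{98941}$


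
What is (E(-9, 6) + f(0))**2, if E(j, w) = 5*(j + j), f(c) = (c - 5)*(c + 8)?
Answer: 16900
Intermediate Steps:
f(c) = (-5 + c)*(8 + c)
E(j, w) = 10*j (E(j, w) = 5*(2*j) = 10*j)
(E(-9, 6) + f(0))**2 = (10*(-9) + (-40 + 0**2 + 3*0))**2 = (-90 + (-40 + 0 + 0))**2 = (-90 - 40)**2 = (-130)**2 = 16900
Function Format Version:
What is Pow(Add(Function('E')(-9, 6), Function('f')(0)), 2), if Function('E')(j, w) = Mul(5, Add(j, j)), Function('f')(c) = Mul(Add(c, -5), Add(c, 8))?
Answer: 16900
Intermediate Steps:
Function('f')(c) = Mul(Add(-5, c), Add(8, c))
Function('E')(j, w) = Mul(10, j) (Function('E')(j, w) = Mul(5, Mul(2, j)) = Mul(10, j))
Pow(Add(Function('E')(-9, 6), Function('f')(0)), 2) = Pow(Add(Mul(10, -9), Add(-40, Pow(0, 2), Mul(3, 0))), 2) = Pow(Add(-90, Add(-40, 0, 0)), 2) = Pow(Add(-90, -40), 2) = Pow(-130, 2) = 16900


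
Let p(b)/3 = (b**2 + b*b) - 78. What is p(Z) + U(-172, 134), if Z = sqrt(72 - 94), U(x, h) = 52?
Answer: -314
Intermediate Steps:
Z = I*sqrt(22) (Z = sqrt(-22) = I*sqrt(22) ≈ 4.6904*I)
p(b) = -234 + 6*b**2 (p(b) = 3*((b**2 + b*b) - 78) = 3*((b**2 + b**2) - 78) = 3*(2*b**2 - 78) = 3*(-78 + 2*b**2) = -234 + 6*b**2)
p(Z) + U(-172, 134) = (-234 + 6*(I*sqrt(22))**2) + 52 = (-234 + 6*(-22)) + 52 = (-234 - 132) + 52 = -366 + 52 = -314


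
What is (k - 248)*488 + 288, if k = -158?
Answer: -197840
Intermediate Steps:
(k - 248)*488 + 288 = (-158 - 248)*488 + 288 = -406*488 + 288 = -198128 + 288 = -197840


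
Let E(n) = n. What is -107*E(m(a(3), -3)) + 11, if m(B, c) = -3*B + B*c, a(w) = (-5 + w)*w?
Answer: -3841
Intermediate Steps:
a(w) = w*(-5 + w)
-107*E(m(a(3), -3)) + 11 = -107*3*(-5 + 3)*(-3 - 3) + 11 = -107*3*(-2)*(-6) + 11 = -(-642)*(-6) + 11 = -107*36 + 11 = -3852 + 11 = -3841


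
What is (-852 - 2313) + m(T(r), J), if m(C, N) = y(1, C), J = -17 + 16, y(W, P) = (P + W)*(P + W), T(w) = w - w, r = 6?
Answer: -3164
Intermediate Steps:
T(w) = 0
y(W, P) = (P + W)**2
J = -1
m(C, N) = (1 + C)**2 (m(C, N) = (C + 1)**2 = (1 + C)**2)
(-852 - 2313) + m(T(r), J) = (-852 - 2313) + (1 + 0)**2 = -3165 + 1**2 = -3165 + 1 = -3164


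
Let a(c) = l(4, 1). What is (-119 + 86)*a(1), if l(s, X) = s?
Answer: -132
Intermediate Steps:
a(c) = 4
(-119 + 86)*a(1) = (-119 + 86)*4 = -33*4 = -132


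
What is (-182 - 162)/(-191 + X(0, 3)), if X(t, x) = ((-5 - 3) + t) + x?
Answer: 86/49 ≈ 1.7551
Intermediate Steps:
X(t, x) = -8 + t + x (X(t, x) = (-8 + t) + x = -8 + t + x)
(-182 - 162)/(-191 + X(0, 3)) = (-182 - 162)/(-191 + (-8 + 0 + 3)) = -344/(-191 - 5) = -344/(-196) = -344*(-1/196) = 86/49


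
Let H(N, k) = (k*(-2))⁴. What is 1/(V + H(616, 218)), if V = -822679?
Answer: 1/36135666537 ≈ 2.7673e-11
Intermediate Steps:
H(N, k) = 16*k⁴ (H(N, k) = (-2*k)⁴ = 16*k⁴)
1/(V + H(616, 218)) = 1/(-822679 + 16*218⁴) = 1/(-822679 + 16*2258530576) = 1/(-822679 + 36136489216) = 1/36135666537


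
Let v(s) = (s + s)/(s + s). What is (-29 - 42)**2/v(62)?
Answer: 5041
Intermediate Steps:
v(s) = 1 (v(s) = (2*s)/((2*s)) = (2*s)*(1/(2*s)) = 1)
(-29 - 42)**2/v(62) = (-29 - 42)**2/1 = (-71)**2*1 = 5041*1 = 5041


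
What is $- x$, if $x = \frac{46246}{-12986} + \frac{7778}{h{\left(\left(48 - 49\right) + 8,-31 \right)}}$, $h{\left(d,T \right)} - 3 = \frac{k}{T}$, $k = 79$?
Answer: $- \frac{782627726}{45451} \approx -17219.0$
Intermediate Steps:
$h{\left(d,T \right)} = 3 + \frac{79}{T}$
$x = \frac{782627726}{45451}$ ($x = \frac{46246}{-12986} + \frac{7778}{3 + \frac{79}{-31}} = 46246 \left(- \frac{1}{12986}\right) + \frac{7778}{3 + 79 \left(- \frac{1}{31}\right)} = - \frac{23123}{6493} + \frac{7778}{3 - \frac{79}{31}} = - \frac{23123}{6493} + \frac{7778}{\frac{14}{31}} = - \frac{23123}{6493} + 7778 \cdot \frac{31}{14} = - \frac{23123}{6493} + \frac{120559}{7} = \frac{782627726}{45451} \approx 17219.0$)
$- x = \left(-1\right) \frac{782627726}{45451} = - \frac{782627726}{45451}$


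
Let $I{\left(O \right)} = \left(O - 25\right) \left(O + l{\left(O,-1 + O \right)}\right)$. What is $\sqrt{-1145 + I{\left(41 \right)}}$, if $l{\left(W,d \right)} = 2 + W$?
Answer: $\sqrt{199} \approx 14.107$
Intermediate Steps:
$I{\left(O \right)} = \left(-25 + O\right) \left(2 + 2 O\right)$ ($I{\left(O \right)} = \left(O - 25\right) \left(O + \left(2 + O\right)\right) = \left(-25 + O\right) \left(2 + 2 O\right)$)
$\sqrt{-1145 + I{\left(41 \right)}} = \sqrt{-1145 - \left(2018 - 3362\right)} = \sqrt{-1145 - -1344} = \sqrt{-1145 + 1344} = \sqrt{199}$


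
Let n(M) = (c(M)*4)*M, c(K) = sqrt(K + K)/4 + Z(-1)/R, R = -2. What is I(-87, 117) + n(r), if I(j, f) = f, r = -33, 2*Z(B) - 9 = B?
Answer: 381 - 33*I*sqrt(66) ≈ 381.0 - 268.09*I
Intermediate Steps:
Z(B) = 9/2 + B/2
c(K) = -2 + sqrt(2)*sqrt(K)/4 (c(K) = sqrt(K + K)/4 + (9/2 + (1/2)*(-1))/(-2) = sqrt(2*K)*(1/4) + (9/2 - 1/2)*(-1/2) = (sqrt(2)*sqrt(K))*(1/4) + 4*(-1/2) = sqrt(2)*sqrt(K)/4 - 2 = -2 + sqrt(2)*sqrt(K)/4)
n(M) = M*(-8 + sqrt(2)*sqrt(M)) (n(M) = ((-2 + sqrt(2)*sqrt(M)/4)*4)*M = (-8 + sqrt(2)*sqrt(M))*M = M*(-8 + sqrt(2)*sqrt(M)))
I(-87, 117) + n(r) = 117 - 33*(-8 + sqrt(2)*sqrt(-33)) = 117 - 33*(-8 + sqrt(2)*(I*sqrt(33))) = 117 - 33*(-8 + I*sqrt(66)) = 117 + (264 - 33*I*sqrt(66)) = 381 - 33*I*sqrt(66)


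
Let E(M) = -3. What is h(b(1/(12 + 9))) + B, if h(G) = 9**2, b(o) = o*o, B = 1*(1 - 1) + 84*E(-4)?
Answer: -171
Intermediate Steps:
B = -252 (B = 1*(1 - 1) + 84*(-3) = 1*0 - 252 = 0 - 252 = -252)
b(o) = o**2
h(G) = 81
h(b(1/(12 + 9))) + B = 81 - 252 = -171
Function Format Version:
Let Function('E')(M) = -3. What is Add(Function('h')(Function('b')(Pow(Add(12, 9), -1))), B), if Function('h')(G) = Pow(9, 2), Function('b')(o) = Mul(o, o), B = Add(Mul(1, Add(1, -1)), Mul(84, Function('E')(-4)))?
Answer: -171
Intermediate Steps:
B = -252 (B = Add(Mul(1, Add(1, -1)), Mul(84, -3)) = Add(Mul(1, 0), -252) = Add(0, -252) = -252)
Function('b')(o) = Pow(o, 2)
Function('h')(G) = 81
Add(Function('h')(Function('b')(Pow(Add(12, 9), -1))), B) = Add(81, -252) = -171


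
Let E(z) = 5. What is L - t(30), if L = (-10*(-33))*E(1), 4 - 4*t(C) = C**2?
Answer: 1874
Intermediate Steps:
t(C) = 1 - C**2/4
L = 1650 (L = -10*(-33)*5 = 330*5 = 1650)
L - t(30) = 1650 - (1 - 1/4*30**2) = 1650 - (1 - 1/4*900) = 1650 - (1 - 225) = 1650 - 1*(-224) = 1650 + 224 = 1874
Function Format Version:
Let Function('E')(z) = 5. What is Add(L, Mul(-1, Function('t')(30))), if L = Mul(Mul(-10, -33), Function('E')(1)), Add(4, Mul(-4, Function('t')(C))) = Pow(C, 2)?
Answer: 1874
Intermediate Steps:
Function('t')(C) = Add(1, Mul(Rational(-1, 4), Pow(C, 2)))
L = 1650 (L = Mul(Mul(-10, -33), 5) = Mul(330, 5) = 1650)
Add(L, Mul(-1, Function('t')(30))) = Add(1650, Mul(-1, Add(1, Mul(Rational(-1, 4), Pow(30, 2))))) = Add(1650, Mul(-1, Add(1, Mul(Rational(-1, 4), 900)))) = Add(1650, Mul(-1, Add(1, -225))) = Add(1650, Mul(-1, -224)) = Add(1650, 224) = 1874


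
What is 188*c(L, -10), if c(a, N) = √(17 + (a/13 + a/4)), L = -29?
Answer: 94*√5083/13 ≈ 515.52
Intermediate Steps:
c(a, N) = √(17 + 17*a/52) (c(a, N) = √(17 + (a*(1/13) + a*(¼))) = √(17 + (a/13 + a/4)) = √(17 + 17*a/52))
188*c(L, -10) = 188*(√(11492 + 221*(-29))/26) = 188*(√(11492 - 6409)/26) = 188*(√5083/26) = 94*√5083/13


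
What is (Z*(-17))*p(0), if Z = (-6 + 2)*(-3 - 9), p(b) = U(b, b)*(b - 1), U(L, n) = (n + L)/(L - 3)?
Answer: 0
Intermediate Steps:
U(L, n) = (L + n)/(-3 + L)
p(b) = 2*b*(-1 + b)/(-3 + b) (p(b) = ((b + b)/(-3 + b))*(b - 1) = ((2*b)/(-3 + b))*(-1 + b) = (2*b/(-3 + b))*(-1 + b) = 2*b*(-1 + b)/(-3 + b))
Z = 48 (Z = -4*(-12) = 48)
(Z*(-17))*p(0) = (48*(-17))*(2*0*(-1 + 0)/(-3 + 0)) = -1632*0*(-1)/(-3) = -1632*0*(-1)*(-1)/3 = -816*0 = 0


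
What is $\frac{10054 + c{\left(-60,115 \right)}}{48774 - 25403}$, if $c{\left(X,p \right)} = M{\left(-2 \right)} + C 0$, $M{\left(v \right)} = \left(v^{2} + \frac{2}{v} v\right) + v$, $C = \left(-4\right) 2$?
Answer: $\frac{10058}{23371} \approx 0.43036$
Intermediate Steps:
$C = -8$
$M{\left(v \right)} = 2 + v + v^{2}$ ($M{\left(v \right)} = \left(v^{2} + 2\right) + v = \left(2 + v^{2}\right) + v = 2 + v + v^{2}$)
$c{\left(X,p \right)} = 4$ ($c{\left(X,p \right)} = \left(2 - 2 + \left(-2\right)^{2}\right) - 0 = \left(2 - 2 + 4\right) + 0 = 4 + 0 = 4$)
$\frac{10054 + c{\left(-60,115 \right)}}{48774 - 25403} = \frac{10054 + 4}{48774 - 25403} = \frac{10058}{23371}$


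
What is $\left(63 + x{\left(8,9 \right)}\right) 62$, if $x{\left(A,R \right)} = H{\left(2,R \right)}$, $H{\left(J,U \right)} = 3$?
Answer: $4092$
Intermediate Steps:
$x{\left(A,R \right)} = 3$
$\left(63 + x{\left(8,9 \right)}\right) 62 = \left(63 + 3\right) 62 = 66 \cdot 62 = 4092$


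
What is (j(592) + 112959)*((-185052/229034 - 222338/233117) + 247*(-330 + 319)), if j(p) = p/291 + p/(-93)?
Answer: -24652029010347433329789/80274449483423 ≈ -3.0710e+8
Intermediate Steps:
j(p) = -22*p/3007 (j(p) = p*(1/291) + p*(-1/93) = p/291 - p/93 = -22*p/3007)
(j(592) + 112959)*((-185052/229034 - 222338/233117) + 247*(-330 + 319)) = (-22/3007*592 + 112959)*((-185052/229034 - 222338/233117) + 247*(-330 + 319)) = (-13024/3007 + 112959)*((-185052*1/229034 - 222338*1/233117) + 247*(-11)) = 339654689*((-92526/114517 - 222338/233117) - 2717)/3007 = 339654689*(-47030864288/26695859489 - 2717)/3007 = (339654689/3007)*(-72579681095901/26695859489) = -24652029010347433329789/80274449483423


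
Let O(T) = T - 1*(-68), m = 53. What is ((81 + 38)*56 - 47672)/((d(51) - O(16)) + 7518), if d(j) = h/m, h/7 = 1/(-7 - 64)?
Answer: -154313104/27974135 ≈ -5.5163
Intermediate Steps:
h = -7/71 (h = 7/(-7 - 64) = 7/(-71) = 7*(-1/71) = -7/71 ≈ -0.098592)
O(T) = 68 + T (O(T) = T + 68 = 68 + T)
d(j) = -7/3763 (d(j) = -7/71/53 = -7/71*1/53 = -7/3763)
((81 + 38)*56 - 47672)/((d(51) - O(16)) + 7518) = ((81 + 38)*56 - 47672)/((-7/3763 - (68 + 16)) + 7518) = (119*56 - 47672)/((-7/3763 - 1*84) + 7518) = (6664 - 47672)/((-7/3763 - 84) + 7518) = -41008/(-316099/3763 + 7518) = -41008/27974135/3763 = -41008*3763/27974135 = -154313104/27974135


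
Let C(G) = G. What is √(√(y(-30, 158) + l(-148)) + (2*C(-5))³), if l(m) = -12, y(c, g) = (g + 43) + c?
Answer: √(-1000 + √159) ≈ 31.423*I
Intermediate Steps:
y(c, g) = 43 + c + g (y(c, g) = (43 + g) + c = 43 + c + g)
√(√(y(-30, 158) + l(-148)) + (2*C(-5))³) = √(√((43 - 30 + 158) - 12) + (2*(-5))³) = √(√(171 - 12) + (-10)³) = √(√159 - 1000) = √(-1000 + √159)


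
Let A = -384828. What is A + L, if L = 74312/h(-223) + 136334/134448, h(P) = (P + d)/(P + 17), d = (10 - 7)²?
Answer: -2253506557171/7192968 ≈ -3.1329e+5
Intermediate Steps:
d = 9 (d = 3² = 9)
h(P) = (9 + P)/(17 + P) (h(P) = (P + 9)/(P + 17) = (9 + P)/(17 + P))
L = 514548932333/7192968 (L = 74312/(((9 - 223)/(17 - 223))) + 136334/134448 = 74312/((-214/(-206))) + 136334*(1/134448) = 74312/((-1/206*(-214))) + 68167/67224 = 74312/(107/103) + 68167/67224 = 74312*(103/107) + 68167/67224 = 7654136/107 + 68167/67224 = 514548932333/7192968 ≈ 71535.)
A + L = -384828 + 514548932333/7192968 = -2253506557171/7192968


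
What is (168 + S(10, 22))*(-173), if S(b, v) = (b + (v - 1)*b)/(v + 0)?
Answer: -30794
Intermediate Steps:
S(b, v) = (b + b*(-1 + v))/v (S(b, v) = (b + (-1 + v)*b)/v = (b + b*(-1 + v))/v)
(168 + S(10, 22))*(-173) = (168 + 10)*(-173) = 178*(-173) = -30794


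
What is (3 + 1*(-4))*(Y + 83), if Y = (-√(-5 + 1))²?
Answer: -79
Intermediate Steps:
Y = -4 (Y = (-√(-4))² = (-2*I)² = -4)
(3 + 1*(-4))*(Y + 83) = (3 + 1*(-4))*(-4 + 83) = (3 - 4)*79 = -1*79 = -79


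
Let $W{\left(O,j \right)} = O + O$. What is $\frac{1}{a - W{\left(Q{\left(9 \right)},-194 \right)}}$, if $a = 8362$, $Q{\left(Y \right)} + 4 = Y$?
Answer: $\frac{1}{8352} \approx 0.00011973$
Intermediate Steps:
$Q{\left(Y \right)} = -4 + Y$
$W{\left(O,j \right)} = 2 O$
$\frac{1}{a - W{\left(Q{\left(9 \right)},-194 \right)}} = \frac{1}{8362 - 2 \left(-4 + 9\right)} = \frac{1}{8362 - 2 \cdot 5} = \frac{1}{8362 - 10} = \frac{1}{8352}$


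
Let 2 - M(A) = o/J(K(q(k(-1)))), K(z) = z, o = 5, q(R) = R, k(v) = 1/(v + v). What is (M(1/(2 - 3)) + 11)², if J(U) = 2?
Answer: 441/4 ≈ 110.25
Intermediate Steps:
k(v) = 1/(2*v)
M(A) = -½ (M(A) = 2 - 5/2 = -½)
(M(1/(2 - 3)) + 11)² = (-½ + 11)² = (21/2)² = 441/4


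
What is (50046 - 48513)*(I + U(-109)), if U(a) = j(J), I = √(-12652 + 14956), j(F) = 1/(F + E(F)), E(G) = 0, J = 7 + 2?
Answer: 221263/3 ≈ 73754.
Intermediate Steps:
J = 9
j(F) = 1/F (j(F) = 1/(F + 0) = 1/F)
I = 48 (I = √2304 = 48)
U(a) = ⅑ (U(a) = 1/9 = ⅑)
(50046 - 48513)*(I + U(-109)) = (50046 - 48513)*(48 + ⅑) = 1533*(433/9) = 221263/3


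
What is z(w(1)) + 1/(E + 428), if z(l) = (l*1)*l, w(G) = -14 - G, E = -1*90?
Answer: 76051/338 ≈ 225.00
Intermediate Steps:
E = -90
z(l) = l² (z(l) = l*l = l²)
z(w(1)) + 1/(E + 428) = (-14 - 1*1)² + 1/(-90 + 428) = (-14 - 1)² + 1/338 = (-15)² + 1/338 = 225 + 1/338 = 76051/338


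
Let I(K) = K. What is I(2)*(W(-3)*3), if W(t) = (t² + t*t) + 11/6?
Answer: 119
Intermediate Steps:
W(t) = 11/6 + 2*t² (W(t) = (t² + t²) + 11*(⅙) = 2*t² + 11/6 = 11/6 + 2*t²)
I(2)*(W(-3)*3) = 2*((11/6 + 2*(-3)²)*3) = 2*((11/6 + 2*9)*3) = 2*((11/6 + 18)*3) = 2*((119/6)*3) = 2*(119/2) = 119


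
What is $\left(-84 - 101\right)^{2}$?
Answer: $34225$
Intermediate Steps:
$\left(-84 - 101\right)^{2} = \left(-185\right)^{2} = 34225$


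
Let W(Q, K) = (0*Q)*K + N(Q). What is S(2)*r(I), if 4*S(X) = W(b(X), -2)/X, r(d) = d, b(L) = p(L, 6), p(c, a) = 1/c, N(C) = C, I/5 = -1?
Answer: -5/16 ≈ -0.31250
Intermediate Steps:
I = -5 (I = 5*(-1) = -5)
b(L) = 1/L
W(Q, K) = Q (W(Q, K) = (0*Q)*K + Q = 0*K + Q = 0 + Q = Q)
S(X) = 1/(4*X**2) (S(X) = (1/(X*X))/4 = 1/(4*X**2))
S(2)*r(I) = ((1/4)/2**2)*(-5) = ((1/4)*(1/4))*(-5) = (1/16)*(-5) = -5/16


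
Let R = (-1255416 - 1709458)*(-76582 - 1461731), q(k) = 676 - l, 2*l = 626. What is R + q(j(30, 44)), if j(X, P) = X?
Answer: 4560904217925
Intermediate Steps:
l = 313 (l = (1/2)*626 = 313)
q(k) = 363 (q(k) = 676 - 1*313 = 676 - 313 = 363)
R = 4560904217562 (R = -2964874*(-1538313) = 4560904217562)
R + q(j(30, 44)) = 4560904217562 + 363 = 4560904217925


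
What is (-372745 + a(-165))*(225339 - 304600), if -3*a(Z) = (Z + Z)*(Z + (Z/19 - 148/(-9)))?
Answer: 5286476861575/171 ≈ 3.0915e+10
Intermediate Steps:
a(Z) = -2*Z*(148/9 + 20*Z/19)/3 (a(Z) = -(Z + Z)*(Z + (Z/19 - 148/(-9)))/3 = -2*Z*(Z + (Z*(1/19) - 148*(-⅑)))/3 = -2*Z*(Z + (Z/19 + 148/9))/3 = -2*Z*(Z + (148/9 + Z/19))/3 = -2*Z*(148/9 + 20*Z/19)/3)
(-372745 + a(-165))*(225339 - 304600) = (-372745 - 8/513*(-165)*(703 + 45*(-165)))*(225339 - 304600) = (-372745 - 8/513*(-165)*(703 - 7425))*(-79261) = (-372745 - 8/513*(-165)*(-6722))*(-79261) = (-372745 - 2957680/171)*(-79261) = -66697075/171*(-79261) = 5286476861575/171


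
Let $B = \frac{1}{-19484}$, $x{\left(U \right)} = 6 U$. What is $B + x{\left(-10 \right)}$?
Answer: $- \frac{1169041}{19484} \approx -60.0$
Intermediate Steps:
$B = - \frac{1}{19484} \approx -5.1324 \cdot 10^{-5}$
$B + x{\left(-10 \right)} = - \frac{1}{19484} + 6 \left(-10\right) = - \frac{1}{19484} - 60 = - \frac{1169041}{19484}$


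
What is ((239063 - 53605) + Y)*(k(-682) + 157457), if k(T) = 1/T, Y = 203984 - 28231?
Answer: 38788886330003/682 ≈ 5.6875e+10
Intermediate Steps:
Y = 175753
((239063 - 53605) + Y)*(k(-682) + 157457) = ((239063 - 53605) + 175753)*(1/(-682) + 157457) = (185458 + 175753)*(-1/682 + 157457) = 361211*(107385673/682) = 38788886330003/682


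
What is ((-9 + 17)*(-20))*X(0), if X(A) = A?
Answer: 0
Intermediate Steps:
((-9 + 17)*(-20))*X(0) = ((-9 + 17)*(-20))*0 = (8*(-20))*0 = -160*0 = 0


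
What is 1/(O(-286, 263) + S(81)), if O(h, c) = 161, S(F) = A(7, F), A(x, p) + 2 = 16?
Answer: 1/175 ≈ 0.0057143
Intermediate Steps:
A(x, p) = 14 (A(x, p) = -2 + 16 = 14)
S(F) = 14
1/(O(-286, 263) + S(81)) = 1/(161 + 14) = 1/175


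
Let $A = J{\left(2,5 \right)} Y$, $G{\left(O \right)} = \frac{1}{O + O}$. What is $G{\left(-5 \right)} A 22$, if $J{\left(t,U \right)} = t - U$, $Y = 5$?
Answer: $33$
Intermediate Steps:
$G{\left(O \right)} = \frac{1}{2 O}$
$A = -15$ ($A = \left(2 - 5\right) 5 = \left(-3\right) 5 = -15$)
$G{\left(-5 \right)} A 22 = \frac{1}{2 \left(-5\right)} \left(-15\right) 22 = \frac{1}{2} \left(- \frac{1}{5}\right) \left(-15\right) 22 = \left(- \frac{1}{10}\right) \left(-15\right) 22 = \frac{3}{2} \cdot 22 = 33$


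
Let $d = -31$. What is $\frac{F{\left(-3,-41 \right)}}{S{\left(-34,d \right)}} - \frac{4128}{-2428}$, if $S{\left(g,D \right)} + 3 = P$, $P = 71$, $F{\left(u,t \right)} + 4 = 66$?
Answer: $\frac{53905}{20638} \approx 2.6119$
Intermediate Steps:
$F{\left(u,t \right)} = 62$ ($F{\left(u,t \right)} = -4 + 66 = 62$)
$S{\left(g,D \right)} = 68$ ($S{\left(g,D \right)} = -3 + 71 = 68$)
$\frac{F{\left(-3,-41 \right)}}{S{\left(-34,d \right)}} - \frac{4128}{-2428} = \frac{62}{68} - \frac{4128}{-2428} = 62 \cdot \frac{1}{68} - - \frac{1032}{607} = \frac{31}{34} + \frac{1032}{607} = \frac{53905}{20638}$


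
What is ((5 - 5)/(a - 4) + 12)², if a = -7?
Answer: 144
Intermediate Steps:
((5 - 5)/(a - 4) + 12)² = ((5 - 5)/(-7 - 4) + 12)² = (0/(-11) + 12)² = (0*(-1/11) + 12)² = (0 + 12)² = 12² = 144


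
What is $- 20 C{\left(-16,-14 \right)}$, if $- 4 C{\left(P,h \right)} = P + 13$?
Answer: $-15$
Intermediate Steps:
$C{\left(P,h \right)} = - \frac{13}{4} - \frac{P}{4}$ ($C{\left(P,h \right)} = - \frac{P + 13}{4} = - \frac{13 + P}{4} = - \frac{13}{4} - \frac{P}{4}$)
$- 20 C{\left(-16,-14 \right)} = - 20 \left(- \frac{13}{4} - -4\right) = - 20 \left(- \frac{13}{4} + 4\right) = \left(-20\right) \frac{3}{4} = -15$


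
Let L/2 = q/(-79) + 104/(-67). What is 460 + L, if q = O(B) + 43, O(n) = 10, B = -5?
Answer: 2411246/5293 ≈ 455.55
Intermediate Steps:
q = 53 (q = 10 + 43 = 53)
L = -23534/5293 (L = 2*(53/(-79) + 104/(-67)) = 2*(53*(-1/79) + 104*(-1/67)) = 2*(-53/79 - 104/67) = 2*(-11767/5293) = -23534/5293 ≈ -4.4463)
460 + L = 460 - 23534/5293 = 2411246/5293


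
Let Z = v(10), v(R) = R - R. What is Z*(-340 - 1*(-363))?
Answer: 0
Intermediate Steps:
v(R) = 0
Z = 0
Z*(-340 - 1*(-363)) = 0*(-340 - 1*(-363)) = 0*(-340 + 363) = 0*23 = 0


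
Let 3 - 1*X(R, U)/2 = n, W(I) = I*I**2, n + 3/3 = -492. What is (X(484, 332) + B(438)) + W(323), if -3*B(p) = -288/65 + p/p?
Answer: 6571355728/195 ≈ 3.3699e+7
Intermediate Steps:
n = -493 (n = -1 - 492 = -493)
W(I) = I**3
X(R, U) = 992 (X(R, U) = 6 - 2*(-493) = 6 + 986 = 992)
B(p) = 223/195 (B(p) = -(-288/65 + p/p)/3 = -(-288*1/65 + 1)/3 = -(-288/65 + 1)/3 = -1/3*(-223/65) = 223/195)
(X(484, 332) + B(438)) + W(323) = (992 + 223/195) + 323**3 = 193663/195 + 33698267 = 6571355728/195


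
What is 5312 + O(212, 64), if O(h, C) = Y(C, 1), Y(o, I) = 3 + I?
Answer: 5316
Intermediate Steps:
O(h, C) = 4 (O(h, C) = 3 + 1 = 4)
5312 + O(212, 64) = 5312 + 4 = 5316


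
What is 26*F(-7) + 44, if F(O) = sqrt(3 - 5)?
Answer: 44 + 26*I*sqrt(2) ≈ 44.0 + 36.77*I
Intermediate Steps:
F(O) = I*sqrt(2) (F(O) = sqrt(-2) = I*sqrt(2))
26*F(-7) + 44 = 26*(I*sqrt(2)) + 44 = 26*I*sqrt(2) + 44 = 44 + 26*I*sqrt(2)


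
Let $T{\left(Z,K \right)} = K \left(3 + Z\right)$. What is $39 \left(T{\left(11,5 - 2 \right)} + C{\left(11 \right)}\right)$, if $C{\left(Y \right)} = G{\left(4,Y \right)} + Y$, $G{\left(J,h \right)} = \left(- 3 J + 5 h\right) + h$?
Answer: $4173$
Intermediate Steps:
$G{\left(J,h \right)} = - 3 J + 6 h$
$C{\left(Y \right)} = -12 + 7 Y$ ($C{\left(Y \right)} = \left(\left(-3\right) 4 + 6 Y\right) + Y = \left(-12 + 6 Y\right) + Y = -12 + 7 Y$)
$39 \left(T{\left(11,5 - 2 \right)} + C{\left(11 \right)}\right) = 39 \left(\left(5 - 2\right) \left(3 + 11\right) + \left(-12 + 7 \cdot 11\right)\right) = 39 \left(\left(5 - 2\right) 14 + \left(-12 + 77\right)\right) = 39 \left(3 \cdot 14 + 65\right) = 39 \left(42 + 65\right) = 39 \cdot 107 = 4173$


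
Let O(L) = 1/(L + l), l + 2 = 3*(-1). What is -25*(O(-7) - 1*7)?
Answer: 2125/12 ≈ 177.08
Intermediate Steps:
l = -5 (l = -2 + 3*(-1) = -2 - 3 = -5)
O(L) = 1/(-5 + L) (O(L) = 1/(L - 5) = 1/(-5 + L))
-25*(O(-7) - 1*7) = -25*(1/(-5 - 7) - 1*7) = -25*(1/(-12) - 7) = -25*(-1/12 - 7) = -25*(-85/12) = 2125/12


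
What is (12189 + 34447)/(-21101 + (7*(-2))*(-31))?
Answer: -46636/20667 ≈ -2.2565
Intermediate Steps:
(12189 + 34447)/(-21101 + (7*(-2))*(-31)) = 46636/(-21101 - 14*(-31)) = 46636/(-21101 + 434) = 46636/(-20667) = 46636*(-1/20667) = -46636/20667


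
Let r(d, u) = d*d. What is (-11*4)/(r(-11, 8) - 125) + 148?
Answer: 159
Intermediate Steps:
r(d, u) = d²
(-11*4)/(r(-11, 8) - 125) + 148 = (-11*4)/((-11)² - 125) + 148 = -44/(121 - 125) + 148 = -44/(-4) + 148 = -44*(-¼) + 148 = 11 + 148 = 159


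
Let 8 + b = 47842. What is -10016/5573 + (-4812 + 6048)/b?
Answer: -236108558/133289441 ≈ -1.7714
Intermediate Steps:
b = 47834 (b = -8 + 47842 = 47834)
-10016/5573 + (-4812 + 6048)/b = -10016/5573 + (-4812 + 6048)/47834 = -10016*1/5573 + 1236*(1/47834) = -10016/5573 + 618/23917 = -236108558/133289441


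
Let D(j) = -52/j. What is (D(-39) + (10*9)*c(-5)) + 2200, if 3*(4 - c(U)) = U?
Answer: 8134/3 ≈ 2711.3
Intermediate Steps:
c(U) = 4 - U/3
(D(-39) + (10*9)*c(-5)) + 2200 = (-52/(-39) + (10*9)*(4 - ⅓*(-5))) + 2200 = (-52*(-1/39) + 90*(4 + 5/3)) + 2200 = (4/3 + 90*(17/3)) + 2200 = (4/3 + 510) + 2200 = 1534/3 + 2200 = 8134/3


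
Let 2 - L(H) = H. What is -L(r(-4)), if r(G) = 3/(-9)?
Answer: -7/3 ≈ -2.3333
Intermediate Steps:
r(G) = -1/3 (r(G) = 3*(-1/9) = -1/3)
L(H) = 2 - H
-L(r(-4)) = -(2 - 1*(-1/3)) = -(2 + 1/3) = -1*7/3 = -7/3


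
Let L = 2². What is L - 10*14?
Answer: -136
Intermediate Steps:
L = 4
L - 10*14 = 4 - 10*14 = 4 - 140 = -136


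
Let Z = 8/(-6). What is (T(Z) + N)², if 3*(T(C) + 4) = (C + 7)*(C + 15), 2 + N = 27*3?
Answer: 7409284/729 ≈ 10164.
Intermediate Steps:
N = 79 (N = -2 + 27*3 = -2 + 81 = 79)
Z = -4/3 (Z = 8*(-⅙) = -4/3 ≈ -1.3333)
T(C) = -4 + (7 + C)*(15 + C)/3 (T(C) = -4 + ((C + 7)*(C + 15))/3 = -4 + ((7 + C)*(15 + C))/3 = -4 + (7 + C)*(15 + C)/3)
(T(Z) + N)² = ((31 + (-4/3)²/3 + (22/3)*(-4/3)) + 79)² = ((31 + (⅓)*(16/9) - 88/9) + 79)² = ((31 + 16/27 - 88/9) + 79)² = (589/27 + 79)² = (2722/27)² = 7409284/729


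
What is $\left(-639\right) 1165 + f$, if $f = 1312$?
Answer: $-743123$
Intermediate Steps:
$\left(-639\right) 1165 + f = \left(-639\right) 1165 + 1312 = -744435 + 1312 = -743123$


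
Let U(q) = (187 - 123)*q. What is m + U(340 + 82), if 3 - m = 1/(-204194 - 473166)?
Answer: 18296170961/677360 ≈ 27011.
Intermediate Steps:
U(q) = 64*q
m = 2032081/677360 (m = 3 - 1/(-204194 - 473166) = 3 - 1/(-677360) = 3 - 1*(-1/677360) = 3 + 1/677360 = 2032081/677360 ≈ 3.0000)
m + U(340 + 82) = 2032081/677360 + 64*(340 + 82) = 2032081/677360 + 64*422 = 2032081/677360 + 27008 = 18296170961/677360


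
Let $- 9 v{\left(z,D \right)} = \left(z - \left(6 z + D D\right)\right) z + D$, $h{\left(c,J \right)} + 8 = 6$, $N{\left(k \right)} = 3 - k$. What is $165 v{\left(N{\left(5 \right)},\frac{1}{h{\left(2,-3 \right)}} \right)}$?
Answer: $\frac{1100}{3} \approx 366.67$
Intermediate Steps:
$h{\left(c,J \right)} = -2$ ($h{\left(c,J \right)} = -8 + 6 = -2$)
$v{\left(z,D \right)} = - \frac{D}{9} - \frac{z \left(- D^{2} - 5 z\right)}{9}$ ($v{\left(z,D \right)} = - \frac{\left(z - \left(6 z + D D\right)\right) z + D}{9} = - \frac{\left(z - \left(6 z + D^{2}\right)\right) z + D}{9} = - \frac{\left(z - \left(D^{2} + 6 z\right)\right) z + D}{9} = - \frac{\left(- D^{2} - 5 z\right) z + D}{9} = - \frac{z \left(- D^{2} - 5 z\right) + D}{9} = - \frac{D + z \left(- D^{2} - 5 z\right)}{9} = - \frac{D}{9} - \frac{z \left(- D^{2} - 5 z\right)}{9}$)
$165 v{\left(N{\left(5 \right)},\frac{1}{h{\left(2,-3 \right)}} \right)} = 165 \left(- \frac{1}{9 \left(-2\right)} + \frac{5 \left(3 - 5\right)^{2}}{9} + \frac{\left(3 - 5\right) \left(\frac{1}{-2}\right)^{2}}{9}\right) = 165 \left(\left(- \frac{1}{9}\right) \left(- \frac{1}{2}\right) + \frac{5 \left(3 - 5\right)^{2}}{9} + \frac{\left(3 - 5\right) \left(- \frac{1}{2}\right)^{2}}{9}\right) = 165 \left(\frac{1}{18} + \frac{5 \left(-2\right)^{2}}{9} + \frac{1}{9} \left(-2\right) \frac{1}{4}\right) = 165 \left(\frac{1}{18} + \frac{5}{9} \cdot 4 - \frac{1}{18}\right) = 165 \left(\frac{1}{18} + \frac{20}{9} - \frac{1}{18}\right) = 165 \cdot \frac{20}{9} = \frac{1100}{3}$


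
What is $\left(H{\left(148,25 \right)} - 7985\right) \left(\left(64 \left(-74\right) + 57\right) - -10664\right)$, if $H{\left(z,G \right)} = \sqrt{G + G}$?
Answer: $-47790225 + 29925 \sqrt{2} \approx -4.7748 \cdot 10^{7}$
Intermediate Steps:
$H{\left(z,G \right)} = \sqrt{2} \sqrt{G}$ ($H{\left(z,G \right)} = \sqrt{2 G} = \sqrt{2} \sqrt{G}$)
$\left(H{\left(148,25 \right)} - 7985\right) \left(\left(64 \left(-74\right) + 57\right) - -10664\right) = \left(\sqrt{2} \sqrt{25} - 7985\right) \left(\left(64 \left(-74\right) + 57\right) - -10664\right) = \left(\sqrt{2} \cdot 5 - 7985\right) \left(\left(-4736 + 57\right) + 10664\right) = \left(5 \sqrt{2} - 7985\right) \left(-4679 + 10664\right) = \left(-7985 + 5 \sqrt{2}\right) 5985 = -47790225 + 29925 \sqrt{2}$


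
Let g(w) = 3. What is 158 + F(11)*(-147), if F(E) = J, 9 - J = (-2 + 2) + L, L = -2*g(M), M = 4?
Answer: -2047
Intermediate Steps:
L = -6 (L = -2*3 = -6)
J = 15 (J = 9 - ((-2 + 2) - 6) = 9 - (0 - 6) = 9 - 1*(-6) = 9 + 6 = 15)
F(E) = 15
158 + F(11)*(-147) = 158 + 15*(-147) = 158 - 2205 = -2047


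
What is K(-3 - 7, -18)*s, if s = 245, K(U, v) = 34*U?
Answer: -83300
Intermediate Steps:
K(-3 - 7, -18)*s = (34*(-3 - 7))*245 = (34*(-10))*245 = -340*245 = -83300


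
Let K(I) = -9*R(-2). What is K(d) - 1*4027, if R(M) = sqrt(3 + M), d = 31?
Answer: -4036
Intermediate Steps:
K(I) = -9 (K(I) = -9*sqrt(3 - 2) = -9*sqrt(1) = -9*1 = -9)
K(d) - 1*4027 = -9 - 1*4027 = -9 - 4027 = -4036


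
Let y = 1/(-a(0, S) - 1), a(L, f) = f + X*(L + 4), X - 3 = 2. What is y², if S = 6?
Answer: 1/729 ≈ 0.0013717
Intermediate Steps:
X = 5 (X = 3 + 2 = 5)
a(L, f) = 20 + f + 5*L (a(L, f) = f + 5*(L + 4) = f + 5*(4 + L) = f + (20 + 5*L) = 20 + f + 5*L)
y = -1/27 (y = 1/(-(20 + 6 + 5*0) - 1) = 1/(-(20 + 6 + 0) - 1) = 1/(-1*26 - 1) = 1/(-26 - 1) = 1/(-27) = -1/27 ≈ -0.037037)
y² = (-1/27)² = 1/729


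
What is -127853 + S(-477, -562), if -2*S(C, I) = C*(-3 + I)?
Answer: -525211/2 ≈ -2.6261e+5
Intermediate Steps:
S(C, I) = -C*(-3 + I)/2
-127853 + S(-477, -562) = -127853 + (½)*(-477)*(3 - 1*(-562)) = -127853 + (½)*(-477)*(3 + 562) = -127853 + (½)*(-477)*565 = -127853 - 269505/2 = -525211/2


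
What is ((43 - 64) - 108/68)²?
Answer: 147456/289 ≈ 510.23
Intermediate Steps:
((43 - 64) - 108/68)² = (-21 - 108*1/68)² = (-21 - 27/17)² = (-384/17)² = 147456/289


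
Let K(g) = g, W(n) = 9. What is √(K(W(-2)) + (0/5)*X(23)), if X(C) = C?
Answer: 3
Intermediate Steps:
√(K(W(-2)) + (0/5)*X(23)) = √(9 + (0/5)*23) = √(9 + (0*(⅕))*23) = √(9 + 0*23) = √(9 + 0) = √9 = 3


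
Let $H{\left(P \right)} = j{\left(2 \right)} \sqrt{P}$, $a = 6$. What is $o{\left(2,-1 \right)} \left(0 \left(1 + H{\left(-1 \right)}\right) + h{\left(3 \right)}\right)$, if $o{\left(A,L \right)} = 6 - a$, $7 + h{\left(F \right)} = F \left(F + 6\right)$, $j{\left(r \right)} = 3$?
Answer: $0$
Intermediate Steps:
$H{\left(P \right)} = 3 \sqrt{P}$
$h{\left(F \right)} = -7 + F \left(6 + F\right)$ ($h{\left(F \right)} = -7 + F \left(F + 6\right) = -7 + F \left(6 + F\right)$)
$o{\left(A,L \right)} = 0$ ($o{\left(A,L \right)} = 6 - 6 = 0$)
$o{\left(2,-1 \right)} \left(0 \left(1 + H{\left(-1 \right)}\right) + h{\left(3 \right)}\right) = 0 \left(0 \left(1 + 3 \sqrt{-1}\right) + \left(-7 + 3^{2} + 6 \cdot 3\right)\right) = 0 \left(0 \left(1 + 3 i\right) + \left(-7 + 9 + 18\right)\right) = 0 \left(0 + 20\right) = 0 \cdot 20 = 0$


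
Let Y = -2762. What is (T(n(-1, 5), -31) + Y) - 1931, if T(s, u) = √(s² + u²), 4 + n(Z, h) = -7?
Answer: -4693 + √1082 ≈ -4660.1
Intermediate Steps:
n(Z, h) = -11 (n(Z, h) = -4 - 7 = -11)
(T(n(-1, 5), -31) + Y) - 1931 = (√((-11)² + (-31)²) - 2762) - 1931 = (√(121 + 961) - 2762) - 1931 = (√1082 - 2762) - 1931 = (-2762 + √1082) - 1931 = -4693 + √1082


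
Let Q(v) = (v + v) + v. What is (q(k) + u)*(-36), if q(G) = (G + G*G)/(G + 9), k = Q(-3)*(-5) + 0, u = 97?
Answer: -4872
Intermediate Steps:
Q(v) = 3*v (Q(v) = 2*v + v = 3*v)
k = 45 (k = (3*(-3))*(-5) + 0 = -9*(-5) + 0 = 45 + 0 = 45)
q(G) = (G + G²)/(9 + G)
(q(k) + u)*(-36) = (45*(1 + 45)/(9 + 45) + 97)*(-36) = (45*46/54 + 97)*(-36) = (45*(1/54)*46 + 97)*(-36) = (115/3 + 97)*(-36) = (406/3)*(-36) = -4872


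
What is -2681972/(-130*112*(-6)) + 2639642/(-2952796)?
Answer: -72767101061/2303180880 ≈ -31.594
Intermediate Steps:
-2681972/(-130*112*(-6)) + 2639642/(-2952796) = -2681972/((-14560*(-6))) + 2639642*(-1/2952796) = -2681972/87360 - 1319821/1476398 = -2681972*1/87360 - 1319821/1476398 = -670493/21840 - 1319821/1476398 = -72767101061/2303180880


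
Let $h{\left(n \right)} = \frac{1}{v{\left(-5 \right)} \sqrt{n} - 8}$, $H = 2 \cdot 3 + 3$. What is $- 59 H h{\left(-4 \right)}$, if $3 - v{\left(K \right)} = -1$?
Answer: $\frac{531}{16} + \frac{531 i}{16} \approx 33.188 + 33.188 i$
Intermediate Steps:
$v{\left(K \right)} = 4$ ($v{\left(K \right)} = 3 - -1 = 3 + 1 = 4$)
$H = 9$ ($H = 6 + 3 = 9$)
$h{\left(n \right)} = \frac{1}{-8 + 4 \sqrt{n}}$ ($h{\left(n \right)} = \frac{1}{4 \sqrt{n} - 8} = \frac{1}{-8 + 4 \sqrt{n}}$)
$- 59 H h{\left(-4 \right)} = \left(-59\right) 9 \frac{1}{4 \left(-2 + \sqrt{-4}\right)} = - 531 \frac{1}{4 \left(-2 + 2 i\right)} = - 531 \frac{\frac{1}{8} \left(-2 - 2 i\right)}{4} = - 531 \frac{-2 - 2 i}{32} = - \frac{531 \left(-2 - 2 i\right)}{32}$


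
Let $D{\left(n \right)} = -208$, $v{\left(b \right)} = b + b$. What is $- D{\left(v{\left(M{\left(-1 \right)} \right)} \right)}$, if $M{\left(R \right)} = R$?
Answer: $208$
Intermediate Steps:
$v{\left(b \right)} = 2 b$
$- D{\left(v{\left(M{\left(-1 \right)} \right)} \right)} = \left(-1\right) \left(-208\right) = 208$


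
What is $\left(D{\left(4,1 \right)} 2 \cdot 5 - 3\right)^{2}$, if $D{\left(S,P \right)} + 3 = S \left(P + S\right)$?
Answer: $27889$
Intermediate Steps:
$D{\left(S,P \right)} = -3 + S \left(P + S\right)$
$\left(D{\left(4,1 \right)} 2 \cdot 5 - 3\right)^{2} = \left(\left(-3 + 4^{2} + 1 \cdot 4\right) 2 \cdot 5 - 3\right)^{2} = \left(\left(-3 + 16 + 4\right) 2 \cdot 5 - 3\right)^{2} = \left(17 \cdot 2 \cdot 5 - 3\right)^{2} = \left(34 \cdot 5 - 3\right)^{2} = \left(170 - 3\right)^{2} = 167^{2} = 27889$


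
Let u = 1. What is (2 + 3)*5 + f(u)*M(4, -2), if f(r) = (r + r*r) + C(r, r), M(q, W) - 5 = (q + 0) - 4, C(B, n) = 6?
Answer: 65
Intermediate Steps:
M(q, W) = 1 + q (M(q, W) = 5 + ((q + 0) - 4) = 5 + (q - 4) = 5 + (-4 + q) = 1 + q)
f(r) = 6 + r + r**2 (f(r) = (r + r*r) + 6 = (r + r**2) + 6 = 6 + r + r**2)
(2 + 3)*5 + f(u)*M(4, -2) = (2 + 3)*5 + (6 + 1 + 1**2)*(1 + 4) = 5*5 + (6 + 1 + 1)*5 = 25 + 8*5 = 25 + 40 = 65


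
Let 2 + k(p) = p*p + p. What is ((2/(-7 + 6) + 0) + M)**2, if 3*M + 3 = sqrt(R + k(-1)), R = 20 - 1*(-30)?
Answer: 43/3 - 8*sqrt(3) ≈ 0.47693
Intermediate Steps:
k(p) = -2 + p + p**2 (k(p) = -2 + (p*p + p) = -2 + (p**2 + p) = -2 + (p + p**2) = -2 + p + p**2)
R = 50 (R = 20 + 30 = 50)
M = -1 + 4*sqrt(3)/3 (M = -1 + sqrt(50 + (-2 - 1 + (-1)**2))/3 = -1 + sqrt(50 + (-2 - 1 + 1))/3 = -1 + sqrt(50 - 2)/3 = -1 + sqrt(48)/3 = -1 + (4*sqrt(3))/3 = -1 + 4*sqrt(3)/3 ≈ 1.3094)
((2/(-7 + 6) + 0) + M)**2 = ((2/(-7 + 6) + 0) + (-1 + 4*sqrt(3)/3))**2 = ((2/(-1) + 0) + (-1 + 4*sqrt(3)/3))**2 = ((2*(-1) + 0) + (-1 + 4*sqrt(3)/3))**2 = ((-2 + 0) + (-1 + 4*sqrt(3)/3))**2 = (-2 + (-1 + 4*sqrt(3)/3))**2 = (-3 + 4*sqrt(3)/3)**2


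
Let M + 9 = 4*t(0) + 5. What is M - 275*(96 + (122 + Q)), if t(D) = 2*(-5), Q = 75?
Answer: -80619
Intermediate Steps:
t(D) = -10
M = -44 (M = -9 + (4*(-10) + 5) = -9 + (-40 + 5) = -9 - 35 = -44)
M - 275*(96 + (122 + Q)) = -44 - 275*(96 + (122 + 75)) = -44 - 275*(96 + 197) = -44 - 275*293 = -44 - 80575 = -80619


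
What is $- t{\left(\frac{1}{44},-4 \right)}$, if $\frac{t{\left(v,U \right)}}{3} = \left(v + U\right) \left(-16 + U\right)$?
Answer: $- \frac{2625}{11} \approx -238.64$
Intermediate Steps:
$t{\left(v,U \right)} = 3 \left(-16 + U\right) \left(U + v\right)$ ($t{\left(v,U \right)} = 3 \left(v + U\right) \left(-16 + U\right) = 3 \left(U + v\right) \left(-16 + U\right) = 3 \left(-16 + U\right) \left(U + v\right)$)
$- t{\left(\frac{1}{44},-4 \right)} = - (\left(-48\right) \left(-4\right) - \frac{48}{44} + 3 \left(-4\right)^{2} + 3 \left(-4\right) \frac{1}{44}) = - (192 - \frac{12}{11} + 3 \cdot 16 + 3 \left(-4\right) \frac{1}{44}) = - (192 - \frac{12}{11} + 48 - \frac{3}{11}) = \left(-1\right) \frac{2625}{11} = - \frac{2625}{11}$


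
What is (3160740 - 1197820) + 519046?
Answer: 2481966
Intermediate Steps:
(3160740 - 1197820) + 519046 = 1962920 + 519046 = 2481966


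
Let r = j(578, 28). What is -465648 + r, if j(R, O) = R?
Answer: -465070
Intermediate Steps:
r = 578
-465648 + r = -465648 + 578 = -465070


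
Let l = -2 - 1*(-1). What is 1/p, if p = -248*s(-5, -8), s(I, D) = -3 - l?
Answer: 1/496 ≈ 0.0020161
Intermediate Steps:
l = -1 (l = -2 + 1 = -1)
s(I, D) = -2 (s(I, D) = -3 - 1*(-1) = -3 + 1 = -2)
p = 496 (p = -248*(-2) = 496)
1/p = 1/496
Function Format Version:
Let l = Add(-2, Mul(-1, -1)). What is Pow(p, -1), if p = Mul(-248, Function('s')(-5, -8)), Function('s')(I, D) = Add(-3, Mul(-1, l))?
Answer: Rational(1, 496) ≈ 0.0020161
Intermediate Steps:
l = -1 (l = Add(-2, 1) = -1)
Function('s')(I, D) = -2 (Function('s')(I, D) = Add(-3, Mul(-1, -1)) = Add(-3, 1) = -2)
p = 496 (p = Mul(-248, -2) = 496)
Pow(p, -1) = Pow(496, -1) = Rational(1, 496)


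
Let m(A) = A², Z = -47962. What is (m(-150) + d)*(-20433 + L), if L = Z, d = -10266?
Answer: -836744430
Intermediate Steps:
L = -47962
(m(-150) + d)*(-20433 + L) = ((-150)² - 10266)*(-20433 - 47962) = (22500 - 10266)*(-68395) = 12234*(-68395) = -836744430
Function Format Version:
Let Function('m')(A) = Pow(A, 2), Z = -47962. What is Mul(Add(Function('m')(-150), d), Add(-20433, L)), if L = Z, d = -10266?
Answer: -836744430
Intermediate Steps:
L = -47962
Mul(Add(Function('m')(-150), d), Add(-20433, L)) = Mul(Add(Pow(-150, 2), -10266), Add(-20433, -47962)) = Mul(Add(22500, -10266), -68395) = Mul(12234, -68395) = -836744430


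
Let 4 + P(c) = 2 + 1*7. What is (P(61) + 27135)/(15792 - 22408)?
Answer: -6785/1654 ≈ -4.1022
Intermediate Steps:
P(c) = 5 (P(c) = -4 + (2 + 1*7) = -4 + (2 + 7) = -4 + 9 = 5)
(P(61) + 27135)/(15792 - 22408) = (5 + 27135)/(15792 - 22408) = 27140/(-6616) = 27140*(-1/6616) = -6785/1654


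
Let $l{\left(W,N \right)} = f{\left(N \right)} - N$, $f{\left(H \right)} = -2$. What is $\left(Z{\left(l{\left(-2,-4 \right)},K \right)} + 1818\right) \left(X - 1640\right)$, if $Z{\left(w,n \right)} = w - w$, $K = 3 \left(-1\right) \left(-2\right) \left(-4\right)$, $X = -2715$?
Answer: $-7917390$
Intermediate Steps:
$l{\left(W,N \right)} = -2 - N$
$K = -24$ ($K = 3 \cdot 2 \left(-4\right) = 3 \left(-8\right) = -24$)
$Z{\left(w,n \right)} = 0$
$\left(Z{\left(l{\left(-2,-4 \right)},K \right)} + 1818\right) \left(X - 1640\right) = \left(0 + 1818\right) \left(-2715 - 1640\right) = 1818 \left(-4355\right) = -7917390$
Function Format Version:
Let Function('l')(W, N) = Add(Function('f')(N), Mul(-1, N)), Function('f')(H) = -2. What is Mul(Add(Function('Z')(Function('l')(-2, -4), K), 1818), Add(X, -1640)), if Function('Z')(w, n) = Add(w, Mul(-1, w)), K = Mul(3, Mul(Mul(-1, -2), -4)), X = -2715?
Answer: -7917390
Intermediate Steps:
Function('l')(W, N) = Add(-2, Mul(-1, N))
K = -24 (K = Mul(3, Mul(2, -4)) = Mul(3, -8) = -24)
Function('Z')(w, n) = 0
Mul(Add(Function('Z')(Function('l')(-2, -4), K), 1818), Add(X, -1640)) = Mul(Add(0, 1818), Add(-2715, -1640)) = Mul(1818, -4355) = -7917390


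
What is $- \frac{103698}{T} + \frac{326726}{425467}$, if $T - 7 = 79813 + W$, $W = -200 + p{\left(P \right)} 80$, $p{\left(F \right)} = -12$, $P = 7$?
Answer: $- \frac{53859093}{97857410} \approx -0.55038$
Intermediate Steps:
$W = -1160$ ($W = -200 - 960 = -1160$)
$T = 78660$ ($T = 7 + \left(79813 - 1160\right) = 7 + 78653 = 78660$)
$- \frac{103698}{T} + \frac{326726}{425467} = - \frac{103698}{78660} + \frac{326726}{425467} = \left(-103698\right) \frac{1}{78660} + 326726 \cdot \frac{1}{425467} = - \frac{5761}{4370} + \frac{326726}{425467} = - \frac{53859093}{97857410}$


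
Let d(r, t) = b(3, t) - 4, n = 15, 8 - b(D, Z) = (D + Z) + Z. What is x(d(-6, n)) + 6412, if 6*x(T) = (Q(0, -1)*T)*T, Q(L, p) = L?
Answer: 6412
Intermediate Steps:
b(D, Z) = 8 - D - 2*Z (b(D, Z) = 8 - ((D + Z) + Z) = 8 - (D + 2*Z) = 8 + (-D - 2*Z) = 8 - D - 2*Z)
d(r, t) = 1 - 2*t (d(r, t) = (8 - 1*3 - 2*t) - 4 = (8 - 3 - 2*t) - 4 = (5 - 2*t) - 4 = 1 - 2*t)
x(T) = 0 (x(T) = ((0*T)*T)/6 = (0*T)/6 = (⅙)*0 = 0)
x(d(-6, n)) + 6412 = 0 + 6412 = 6412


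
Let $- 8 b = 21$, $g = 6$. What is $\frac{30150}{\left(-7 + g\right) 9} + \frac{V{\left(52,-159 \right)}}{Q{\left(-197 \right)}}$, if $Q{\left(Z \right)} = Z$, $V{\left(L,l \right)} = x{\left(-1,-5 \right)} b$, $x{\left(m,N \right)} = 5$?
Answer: $- \frac{5279495}{1576} \approx -3349.9$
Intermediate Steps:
$b = - \frac{21}{8}$ ($b = \left(- \frac{1}{8}\right) 21 = - \frac{21}{8} \approx -2.625$)
$V{\left(L,l \right)} = - \frac{105}{8}$ ($V{\left(L,l \right)} = 5 \left(- \frac{21}{8}\right) = - \frac{105}{8}$)
$\frac{30150}{\left(-7 + g\right) 9} + \frac{V{\left(52,-159 \right)}}{Q{\left(-197 \right)}} = \frac{30150}{\left(-7 + 6\right) 9} - \frac{105}{8 \left(-197\right)} = \frac{30150}{\left(-1\right) 9} - - \frac{105}{1576} = \frac{30150}{-9} + \frac{105}{1576} = 30150 \left(- \frac{1}{9}\right) + \frac{105}{1576} = -3350 + \frac{105}{1576} = - \frac{5279495}{1576}$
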